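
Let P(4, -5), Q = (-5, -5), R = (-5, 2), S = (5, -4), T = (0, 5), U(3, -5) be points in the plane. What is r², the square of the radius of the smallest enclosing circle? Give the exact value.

26765/722

A smallest enclosing disk is always determined by at most three of the input points on its boundary.
The minimum enclosing circle is determined by three boundary points: Q, S, T.
Their circumcentre is (-13/38, -41/38) with r² = 26765/722.
The farthest remaining point P is at distance² 24713/722 ≤ 26765/722.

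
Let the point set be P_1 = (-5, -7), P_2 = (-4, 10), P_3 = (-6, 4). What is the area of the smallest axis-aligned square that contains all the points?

The bounding box has width 2 and height 17.
An axis-aligned square enclosing the set must have side ≥ max(width, height).
So the minimum side is max(2, 17) = 17.
Area = 17² = 289.

289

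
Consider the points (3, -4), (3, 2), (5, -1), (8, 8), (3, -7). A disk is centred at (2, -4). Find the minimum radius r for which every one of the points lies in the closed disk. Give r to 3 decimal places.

The required radius is the distance from (2, -4) to the farthest point.
Squared distances: 1, 37, 18, 180, 10.
Maximum is 180, attained at (8, 8).
r = √180 ≈ 13.416.

13.416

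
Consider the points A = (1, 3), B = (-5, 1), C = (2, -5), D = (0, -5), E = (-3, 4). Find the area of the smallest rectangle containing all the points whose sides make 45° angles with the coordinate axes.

63

In coordinates u = x + y, v = x − y the rectangle is axis-aligned; the map (x,y)→(u,v) scales areas by 2.
u-values: 4, -4, -3, -5, 1; range = 4 − (-5) = 9.
v-values: -2, -6, 7, 5, -7; range = 7 − (-7) = 14.
Area = (9 × 14) / 2 = 63.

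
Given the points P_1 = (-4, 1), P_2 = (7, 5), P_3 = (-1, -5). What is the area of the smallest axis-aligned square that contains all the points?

The bounding box has width 11 and height 10.
An axis-aligned square enclosing the set must have side ≥ max(width, height).
So the minimum side is max(11, 10) = 11.
Area = 11² = 121.

121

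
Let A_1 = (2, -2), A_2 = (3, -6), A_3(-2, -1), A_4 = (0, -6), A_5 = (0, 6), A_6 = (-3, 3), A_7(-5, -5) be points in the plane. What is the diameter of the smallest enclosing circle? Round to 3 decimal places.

12.957

A smallest enclosing disk is always determined by at most three of the input points on its boundary.
The minimum enclosing circle is determined by three boundary points: A_2, A_5, A_7.
Their circumcentre is (-23/62, -29/62) with r² = 80665/1922.
The farthest remaining point A_4 is at distance² 59089/1922 ≤ 80665/1922.
Diameter = 2r = 2√(80665/1922) ≈ 12.957.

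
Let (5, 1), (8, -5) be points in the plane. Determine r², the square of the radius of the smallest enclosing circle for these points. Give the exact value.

The smallest circle enclosing two points has them as diameter endpoints.
Centre = midpoint = (6.5, -2); r² = |(5, 1)−(8, -5)|²/4 = 45/4 = 11.25.

11.25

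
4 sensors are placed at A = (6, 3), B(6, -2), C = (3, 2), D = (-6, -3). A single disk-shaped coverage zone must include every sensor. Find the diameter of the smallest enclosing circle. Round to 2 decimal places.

The farthest pair is A–D with squared distance 180. The circle on this segment as diameter has centre (0, 0) and r² = 180/4 = 45.
Check B: distance² to centre = 40 ≤ 45, so it lies inside.
All remaining points lie in this disk, and no smaller disk contains both endpoints, so this is the minimum enclosing circle.
Diameter = 2r = 2√45 ≈ 13.42.

13.42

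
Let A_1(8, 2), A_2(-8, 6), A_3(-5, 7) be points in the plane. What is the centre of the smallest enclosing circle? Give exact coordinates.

Side lengths²: A_1A_2² = 272, A_1A_3² = 194, A_2A_3² = 10.
Since A_1A_2² = 272 ≥ 194 + 10 = 204, the angle opposite A_1A_2 is not acute, so the smallest enclosing circle has A_1A_2 as diameter.
Centre = midpoint of A_1A_2 = (0, 4), r² = 272/4 = 68.
Centre = (0, 4).

(0, 4)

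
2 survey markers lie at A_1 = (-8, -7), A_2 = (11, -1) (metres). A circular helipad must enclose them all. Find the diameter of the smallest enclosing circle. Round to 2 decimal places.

The smallest circle enclosing two points has them as diameter endpoints.
Centre = midpoint = (1.5, -4); r² = |A_1A_2|²/4 = 397/4 = 99.25.
Diameter = 2r = 2√(99.25) ≈ 19.92.

19.92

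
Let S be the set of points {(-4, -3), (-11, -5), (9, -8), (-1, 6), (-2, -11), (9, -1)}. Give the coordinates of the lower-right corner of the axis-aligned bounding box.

(9, -11)

x-range [-11, 9], y-range [-11, 6].
The lower-right corner is (9, -11).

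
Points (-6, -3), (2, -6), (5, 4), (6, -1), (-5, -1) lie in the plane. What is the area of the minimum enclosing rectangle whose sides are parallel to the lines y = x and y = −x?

108

In coordinates u = x + y, v = x − y the rectangle is axis-aligned; the map (x,y)→(u,v) scales areas by 2.
u-values: -9, -4, 9, 5, -6; range = 9 − (-9) = 18.
v-values: -3, 8, 1, 7, -4; range = 8 − (-4) = 12.
Area = (18 × 12) / 2 = 108.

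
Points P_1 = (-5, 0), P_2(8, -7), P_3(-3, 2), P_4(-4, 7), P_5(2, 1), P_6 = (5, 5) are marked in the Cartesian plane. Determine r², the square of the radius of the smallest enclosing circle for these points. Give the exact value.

By Welzl's lemma the MEC is supported by two points (diametrically opposite) or three points (on a circumcircle).
The farthest pair is P_2–P_4 with squared distance 340. The circle on this segment as diameter has centre (2, 0) and r² = 340/4 = 85.
Check P_1: distance² to centre = 49 ≤ 85, so it lies inside.
All remaining points lie in this disk, and no smaller disk contains both endpoints, so this is the minimum enclosing circle.

85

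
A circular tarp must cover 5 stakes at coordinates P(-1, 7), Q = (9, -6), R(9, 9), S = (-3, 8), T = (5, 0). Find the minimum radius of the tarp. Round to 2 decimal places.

The minimum enclosing circle is determined by three boundary points: Q, R, S.
Their circumcentre is (43/12, 1.5) with r² = 12325/144.
The farthest remaining point P is at distance² 7381/144 ≤ 12325/144.
r = √(12325/144) ≈ 9.25.

9.25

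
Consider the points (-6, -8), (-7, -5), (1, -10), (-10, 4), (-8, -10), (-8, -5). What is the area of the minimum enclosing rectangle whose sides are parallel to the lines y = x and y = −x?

In coordinates u = x + y, v = x − y the rectangle is axis-aligned; the map (x,y)→(u,v) scales areas by 2.
u-values: -14, -12, -9, -6, -18, -13; range = -6 − (-18) = 12.
v-values: 2, -2, 11, -14, 2, -3; range = 11 − (-14) = 25.
Area = (12 × 25) / 2 = 150.

150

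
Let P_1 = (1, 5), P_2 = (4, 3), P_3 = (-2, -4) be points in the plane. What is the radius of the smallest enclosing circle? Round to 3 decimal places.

4.778

Side lengths²: P_1P_2² = 13, P_1P_3² = 90, P_2P_3² = 85.
Since P_1P_3² = 90 < 85 + 13 = 98, the triangle is acute, so the smallest enclosing circle is the circumcircle.
Circumcentre = (1/22, 7/22), r² = 5525/242.
r = √(5525/242) ≈ 4.778.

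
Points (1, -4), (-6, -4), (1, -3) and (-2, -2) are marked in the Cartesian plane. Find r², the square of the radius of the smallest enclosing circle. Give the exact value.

12.5

The farthest pair is (-6, -4)–(1, -3) with squared distance 50. The circle on this segment as diameter has centre (-2.5, -3.5) and r² = 50/4 = 12.5.
Check (1, -4): distance² to centre = 12.5 ≤ 12.5, so it lies inside.
All remaining points lie in this disk, and no smaller disk contains both endpoints, so this is the minimum enclosing circle.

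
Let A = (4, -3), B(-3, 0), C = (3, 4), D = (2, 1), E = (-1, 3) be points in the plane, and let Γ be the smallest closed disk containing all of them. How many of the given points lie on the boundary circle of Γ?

3

The minimum enclosing circle of a finite set is fixed by two of the points (as a diameter) or three (as a circumcircle).
The minimum enclosing circle is determined by three boundary points: A, B, C.
Their circumcentre is (28/23, 4/23) with r² = 9425/529.
The farthest remaining point E is at distance² 6826/529 ≤ 9425/529.
The points at distance exactly r from the centre are A, B, C — 3 points.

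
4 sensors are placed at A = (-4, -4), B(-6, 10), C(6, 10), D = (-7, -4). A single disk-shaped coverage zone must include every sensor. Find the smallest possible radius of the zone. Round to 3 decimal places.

9.552

The farthest pair is C–D with squared distance 365. The circle on this segment as diameter has centre (-0.5, 3) and r² = 365/4 = 91.25.
Check A: distance² to centre = 61.25 ≤ 91.25, so it lies inside.
All remaining points lie in this disk, and no smaller disk contains both endpoints, so this is the minimum enclosing circle.
r = √(91.25) ≈ 9.552.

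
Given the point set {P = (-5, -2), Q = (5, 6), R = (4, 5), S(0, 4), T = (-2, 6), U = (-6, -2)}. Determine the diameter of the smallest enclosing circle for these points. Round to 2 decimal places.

13.60

The farthest pair is Q–U with squared distance 185. The circle on this segment as diameter has centre (-0.5, 2) and r² = 185/4 = 46.25.
Check P: distance² to centre = 36.25 ≤ 46.25, so it lies inside.
All remaining points lie in this disk, and no smaller disk contains both endpoints, so this is the minimum enclosing circle.
Diameter = 2r = 2√(46.25) ≈ 13.60.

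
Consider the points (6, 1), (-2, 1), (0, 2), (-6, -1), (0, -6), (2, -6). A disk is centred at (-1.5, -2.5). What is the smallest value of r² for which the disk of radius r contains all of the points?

68.5

The required radius is the distance from (-1.5, -2.5) to the farthest point.
Squared distances: 68.5, 12.5, 22.5, 22.5, 14.5, 24.5.
Maximum is 68.5, attained at (6, 1).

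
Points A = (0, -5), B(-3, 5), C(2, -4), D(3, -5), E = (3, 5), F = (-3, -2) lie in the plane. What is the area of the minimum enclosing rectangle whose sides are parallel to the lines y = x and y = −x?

In coordinates u = x + y, v = x − y the rectangle is axis-aligned; the map (x,y)→(u,v) scales areas by 2.
u-values: -5, 2, -2, -2, 8, -5; range = 8 − (-5) = 13.
v-values: 5, -8, 6, 8, -2, -1; range = 8 − (-8) = 16.
Area = (13 × 16) / 2 = 104.

104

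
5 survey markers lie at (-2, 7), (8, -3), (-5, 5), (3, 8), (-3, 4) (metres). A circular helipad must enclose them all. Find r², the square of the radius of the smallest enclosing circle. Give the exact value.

The farthest pair is (8, -3)–(-5, 5) with squared distance 233. The circle on this segment as diameter has centre (1.5, 1) and r² = 233/4 = 58.25.
Check (-2, 7): distance² to centre = 48.25 ≤ 58.25, so it lies inside.
All remaining points lie in this disk, and no smaller disk contains both endpoints, so this is the minimum enclosing circle.

58.25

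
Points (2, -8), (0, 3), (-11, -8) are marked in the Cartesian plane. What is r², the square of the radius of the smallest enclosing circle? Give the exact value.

Call the three points A, B, C in the order given.
Side lengths²: AB² = 125, AC² = 169, BC² = 242.
Since BC² = 242 < 169 + 125 = 294, the triangle is acute, so the smallest enclosing circle is the circumcircle.
Circumcentre = (-4.5, -3.5), r² = 62.5.

62.5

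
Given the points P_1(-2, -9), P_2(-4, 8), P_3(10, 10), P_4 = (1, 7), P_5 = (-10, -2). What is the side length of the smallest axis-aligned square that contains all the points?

The bounding box has width 20 and height 19.
An axis-aligned square enclosing the set must have side ≥ max(width, height).
So the minimum side is max(20, 19) = 20.

20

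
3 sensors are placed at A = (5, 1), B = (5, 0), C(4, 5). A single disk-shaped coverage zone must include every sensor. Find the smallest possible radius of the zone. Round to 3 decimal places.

Side lengths²: AB² = 1, AC² = 17, BC² = 26.
Since BC² = 26 ≥ 17 + 1 = 18, the angle opposite BC is not acute, so the smallest enclosing circle has BC as diameter.
Centre = midpoint of BC = (4.5, 2.5), r² = 26/4 = 6.5.
r = √(6.5) ≈ 2.550.

2.550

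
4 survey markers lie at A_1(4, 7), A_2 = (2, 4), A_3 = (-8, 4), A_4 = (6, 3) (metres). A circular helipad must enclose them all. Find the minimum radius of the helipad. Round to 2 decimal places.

7.02

By Welzl's lemma the MEC is supported by two points (diametrically opposite) or three points (on a circumcircle).
The farthest pair is A_3–A_4 with squared distance 197. The circle on this segment as diameter has centre (-1, 3.5) and r² = 197/4 = 49.25.
Check A_1: distance² to centre = 37.25 ≤ 49.25, so it lies inside.
All remaining points lie in this disk, and no smaller disk contains both endpoints, so this is the minimum enclosing circle.
r = √(49.25) ≈ 7.02.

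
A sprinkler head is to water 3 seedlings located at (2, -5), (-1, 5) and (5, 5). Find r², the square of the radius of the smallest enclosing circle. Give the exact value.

Call the three points A, B, C in the order given.
Side lengths²: AB² = 109, AC² = 109, BC² = 36.
Since AC² = 109 < 109 + 36 = 145, the triangle is acute, so the smallest enclosing circle is the circumcircle.
Circumcentre = (2, 0.45), r² = 29.7025.

29.7025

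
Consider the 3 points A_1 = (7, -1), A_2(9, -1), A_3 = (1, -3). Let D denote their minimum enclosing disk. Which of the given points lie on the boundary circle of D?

A_2, A_3

Side lengths²: A_1A_2² = 4, A_1A_3² = 40, A_2A_3² = 68.
Since A_2A_3² = 68 ≥ 40 + 4 = 44, the angle opposite A_2A_3 is not acute, so the smallest enclosing circle has A_2A_3 as diameter.
Centre = midpoint of A_2A_3 = (5, -2), r² = 68/4 = 17.
The points at distance exactly r from the centre are A_2, A_3 — 2 points.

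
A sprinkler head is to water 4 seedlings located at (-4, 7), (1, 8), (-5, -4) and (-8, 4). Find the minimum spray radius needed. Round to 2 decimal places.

6.71

The minimum enclosing circle of a finite set is fixed by two of the points (as a diameter) or three (as a circumcircle).
The farthest pair is (1, 8)–(-5, -4) with squared distance 180. The circle on this segment as diameter has centre (-2, 2) and r² = 180/4 = 45.
Check (-4, 7): distance² to centre = 29 ≤ 45, so it lies inside.
All remaining points lie in this disk, and no smaller disk contains both endpoints, so this is the minimum enclosing circle.
r = √45 ≈ 6.71.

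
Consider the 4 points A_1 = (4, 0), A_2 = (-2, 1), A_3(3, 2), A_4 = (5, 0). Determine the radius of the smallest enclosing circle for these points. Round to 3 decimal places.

A smallest enclosing disk is always determined by at most three of the input points on its boundary.
The farthest pair is A_2–A_4 with squared distance 50. The circle on this segment as diameter has centre (1.5, 0.5) and r² = 50/4 = 12.5.
Check A_1: distance² to centre = 6.5 ≤ 12.5, so it lies inside.
All remaining points lie in this disk, and no smaller disk contains both endpoints, so this is the minimum enclosing circle.
r = √(12.5) ≈ 3.536.

3.536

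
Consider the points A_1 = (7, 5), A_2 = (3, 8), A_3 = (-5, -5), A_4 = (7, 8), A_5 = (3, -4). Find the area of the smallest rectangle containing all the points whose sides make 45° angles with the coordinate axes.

150

In coordinates u = x + y, v = x − y the rectangle is axis-aligned; the map (x,y)→(u,v) scales areas by 2.
u-values: 12, 11, -10, 15, -1; range = 15 − (-10) = 25.
v-values: 2, -5, 0, -1, 7; range = 7 − (-5) = 12.
Area = (25 × 12) / 2 = 150.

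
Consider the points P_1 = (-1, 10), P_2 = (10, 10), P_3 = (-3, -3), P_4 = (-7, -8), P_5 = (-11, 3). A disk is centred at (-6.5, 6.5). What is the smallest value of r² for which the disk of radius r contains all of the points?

284.5

The required radius is the distance from (-6.5, 6.5) to the farthest point.
Squared distances: 42.5, 284.5, 102.5, 210.5, 32.5.
Maximum is 284.5, attained at P_2.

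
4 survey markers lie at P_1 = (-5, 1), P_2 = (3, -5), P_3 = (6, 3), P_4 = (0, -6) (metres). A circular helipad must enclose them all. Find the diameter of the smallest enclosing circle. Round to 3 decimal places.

11.958

A smallest enclosing disk is always determined by at most three of the input points on its boundary.
The minimum enclosing circle is determined by three boundary points: P_1, P_3, P_4.
Their circumcentre is (51/58, -5/58) with r² = 60125/1682.
The farthest remaining point P_2 is at distance² 48177/1682 ≤ 60125/1682.
Diameter = 2r = 2√(60125/1682) ≈ 11.958.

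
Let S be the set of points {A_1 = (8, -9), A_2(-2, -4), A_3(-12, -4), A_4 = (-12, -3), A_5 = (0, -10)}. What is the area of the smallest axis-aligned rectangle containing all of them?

x ranges over [-12, 8], width 20.
y ranges over [-10, -3], height 7.
Area = 20 × 7 = 140.

140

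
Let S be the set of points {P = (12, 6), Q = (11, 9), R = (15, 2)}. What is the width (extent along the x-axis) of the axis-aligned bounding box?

4

max x = 15, min x = 11, so width = 4.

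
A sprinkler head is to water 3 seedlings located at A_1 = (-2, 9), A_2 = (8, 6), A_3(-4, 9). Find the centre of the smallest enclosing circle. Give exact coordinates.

Side lengths²: A_1A_2² = 109, A_1A_3² = 4, A_2A_3² = 153.
Since A_2A_3² = 153 ≥ 109 + 4 = 113, the angle opposite A_2A_3 is not acute, so the smallest enclosing circle has A_2A_3 as diameter.
Centre = midpoint of A_2A_3 = (2, 7.5), r² = 153/4 = 38.25.
Centre = (2, 7.5).

(2, 7.5)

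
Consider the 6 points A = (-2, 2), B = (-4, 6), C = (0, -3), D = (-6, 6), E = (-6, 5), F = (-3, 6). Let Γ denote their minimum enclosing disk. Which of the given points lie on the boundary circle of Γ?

C, D

A smallest enclosing disk is always determined by at most three of the input points on its boundary.
The farthest pair is C–D with squared distance 117. The circle on this segment as diameter has centre (-3, 1.5) and r² = 117/4 = 29.25.
Check A: distance² to centre = 1.25 ≤ 29.25, so it lies inside.
All remaining points lie in this disk, and no smaller disk contains both endpoints, so this is the minimum enclosing circle.
The points at distance exactly r from the centre are C, D — 2 points.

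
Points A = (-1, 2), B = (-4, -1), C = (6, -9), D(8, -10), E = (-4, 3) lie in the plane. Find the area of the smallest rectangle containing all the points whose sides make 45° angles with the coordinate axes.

In coordinates u = x + y, v = x − y the rectangle is axis-aligned; the map (x,y)→(u,v) scales areas by 2.
u-values: 1, -5, -3, -2, -1; range = 1 − (-5) = 6.
v-values: -3, -3, 15, 18, -7; range = 18 − (-7) = 25.
Area = (6 × 25) / 2 = 75.

75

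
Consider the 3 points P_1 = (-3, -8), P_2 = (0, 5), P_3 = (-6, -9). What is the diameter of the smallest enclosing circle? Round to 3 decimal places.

15.232

Side lengths²: P_1P_2² = 178, P_1P_3² = 10, P_2P_3² = 232.
Since P_2P_3² = 232 ≥ 178 + 10 = 188, the angle opposite P_2P_3 is not acute, so the smallest enclosing circle has P_2P_3 as diameter.
Centre = midpoint of P_2P_3 = (-3, -2), r² = 232/4 = 58.
Diameter = 2r = 2√58 ≈ 15.232.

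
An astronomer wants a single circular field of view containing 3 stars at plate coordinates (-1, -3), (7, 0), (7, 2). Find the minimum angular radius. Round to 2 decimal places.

4.72

Call the three points A, B, C in the order given.
Side lengths²: AB² = 73, AC² = 89, BC² = 4.
Since AC² = 89 ≥ 73 + 4 = 77, the angle opposite AC is not acute, so the smallest enclosing circle has AC as diameter.
Centre = midpoint of AC = (3, -0.5), r² = 89/4 = 22.25.
r = √(22.25) ≈ 4.72.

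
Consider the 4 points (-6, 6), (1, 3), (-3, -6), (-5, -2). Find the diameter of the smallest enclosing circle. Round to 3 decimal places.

12.370

The minimum enclosing circle is determined by three boundary points: (-6, 6), (1, 3), (-3, -6).
Their circumcentre is (-4.42, 0.02) with r² = 38.2568.
The farthest remaining point (-5, -2) is at distance² 4.4168 ≤ 38.2568.
Diameter = 2r = 2√(38.2568) ≈ 12.370.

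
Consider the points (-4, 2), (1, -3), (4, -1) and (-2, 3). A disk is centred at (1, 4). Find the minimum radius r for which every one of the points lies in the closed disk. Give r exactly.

The required radius is the distance from (1, 4) to the farthest point.
Squared distances: 29, 49, 34, 10.
Maximum is 49, attained at (1, -3).
r = √49 = 7.

7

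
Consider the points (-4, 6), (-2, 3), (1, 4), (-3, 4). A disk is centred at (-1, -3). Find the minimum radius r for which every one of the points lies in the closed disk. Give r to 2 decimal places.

The required radius is the distance from (-1, -3) to the farthest point.
Squared distances: 90, 37, 53, 53.
Maximum is 90, attained at (-4, 6).
r = √90 ≈ 9.49.

9.49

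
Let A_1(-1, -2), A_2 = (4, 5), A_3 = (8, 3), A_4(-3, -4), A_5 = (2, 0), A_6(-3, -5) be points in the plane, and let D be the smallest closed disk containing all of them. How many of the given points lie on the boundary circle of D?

2

The farthest pair is A_3–A_6 with squared distance 185. The circle on this segment as diameter has centre (2.5, -1) and r² = 185/4 = 46.25.
Check A_1: distance² to centre = 13.25 ≤ 46.25, so it lies inside.
All remaining points lie in this disk, and no smaller disk contains both endpoints, so this is the minimum enclosing circle.
The points at distance exactly r from the centre are A_3, A_6 — 2 points.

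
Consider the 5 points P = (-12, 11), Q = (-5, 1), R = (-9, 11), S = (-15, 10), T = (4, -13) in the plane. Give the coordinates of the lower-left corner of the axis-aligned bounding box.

(-15, -13)

x-range [-15, 4], y-range [-13, 11].
The lower-left corner is (-15, -13).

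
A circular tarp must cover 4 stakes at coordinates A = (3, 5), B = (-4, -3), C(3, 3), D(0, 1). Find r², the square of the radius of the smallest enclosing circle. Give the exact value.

28.25

The minimum enclosing circle of a finite set is fixed by two of the points (as a diameter) or three (as a circumcircle).
The farthest pair is A–B with squared distance 113. The circle on this segment as diameter has centre (-0.5, 1) and r² = 113/4 = 28.25.
Check C: distance² to centre = 16.25 ≤ 28.25, so it lies inside.
All remaining points lie in this disk, and no smaller disk contains both endpoints, so this is the minimum enclosing circle.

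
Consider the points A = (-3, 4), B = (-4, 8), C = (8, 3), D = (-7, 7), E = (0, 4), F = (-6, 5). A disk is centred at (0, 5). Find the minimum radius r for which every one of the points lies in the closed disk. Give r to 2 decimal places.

8.25

The required radius is the distance from (0, 5) to the farthest point.
Squared distances: 10, 25, 68, 53, 1, 36.
Maximum is 68, attained at C.
r = √68 ≈ 8.25.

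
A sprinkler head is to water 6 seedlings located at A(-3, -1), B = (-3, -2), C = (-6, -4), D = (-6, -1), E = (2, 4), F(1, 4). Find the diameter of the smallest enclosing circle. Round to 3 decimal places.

11.314

The minimum enclosing circle of a finite set is fixed by two of the points (as a diameter) or three (as a circumcircle).
The farthest pair is C–E with squared distance 128. The circle on this segment as diameter has centre (-2, 0) and r² = 128/4 = 32.
Check A: distance² to centre = 2 ≤ 32, so it lies inside.
All remaining points lie in this disk, and no smaller disk contains both endpoints, so this is the minimum enclosing circle.
Diameter = 2r = 2√32 ≈ 11.314.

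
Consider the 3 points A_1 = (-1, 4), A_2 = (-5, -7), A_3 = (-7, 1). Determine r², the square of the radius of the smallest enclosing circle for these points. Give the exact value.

34.25

Side lengths²: A_1A_2² = 137, A_1A_3² = 45, A_2A_3² = 68.
Since A_1A_2² = 137 ≥ 68 + 45 = 113, the angle opposite A_1A_2 is not acute, so the smallest enclosing circle has A_1A_2 as diameter.
Centre = midpoint of A_1A_2 = (-3, -1.5), r² = 137/4 = 34.25.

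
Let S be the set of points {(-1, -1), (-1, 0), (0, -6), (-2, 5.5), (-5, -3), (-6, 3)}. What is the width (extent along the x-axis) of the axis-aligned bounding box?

max x = 0, min x = -6, so width = 6.

6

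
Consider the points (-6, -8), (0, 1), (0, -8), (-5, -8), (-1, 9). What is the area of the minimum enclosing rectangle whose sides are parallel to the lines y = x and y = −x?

In coordinates u = x + y, v = x − y the rectangle is axis-aligned; the map (x,y)→(u,v) scales areas by 2.
u-values: -14, 1, -8, -13, 8; range = 8 − (-14) = 22.
v-values: 2, -1, 8, 3, -10; range = 8 − (-10) = 18.
Area = (22 × 18) / 2 = 198.

198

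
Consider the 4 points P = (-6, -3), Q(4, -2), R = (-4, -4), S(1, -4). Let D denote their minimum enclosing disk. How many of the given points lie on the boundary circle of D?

2

The minimum enclosing circle of a finite set is fixed by two of the points (as a diameter) or three (as a circumcircle).
The farthest pair is P–Q with squared distance 101. The circle on this segment as diameter has centre (-1, -2.5) and r² = 101/4 = 25.25.
Check R: distance² to centre = 11.25 ≤ 25.25, so it lies inside.
All remaining points lie in this disk, and no smaller disk contains both endpoints, so this is the minimum enclosing circle.
The points at distance exactly r from the centre are P, Q — 2 points.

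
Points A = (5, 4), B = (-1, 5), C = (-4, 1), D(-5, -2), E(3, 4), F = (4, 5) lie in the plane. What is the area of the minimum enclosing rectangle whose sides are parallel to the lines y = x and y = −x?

In coordinates u = x + y, v = x − y the rectangle is axis-aligned; the map (x,y)→(u,v) scales areas by 2.
u-values: 9, 4, -3, -7, 7, 9; range = 9 − (-7) = 16.
v-values: 1, -6, -5, -3, -1, -1; range = 1 − (-6) = 7.
Area = (16 × 7) / 2 = 56.

56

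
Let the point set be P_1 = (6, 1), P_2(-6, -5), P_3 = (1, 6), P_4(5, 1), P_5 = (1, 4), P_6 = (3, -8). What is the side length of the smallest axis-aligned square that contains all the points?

The bounding box has width 12 and height 14.
An axis-aligned square enclosing the set must have side ≥ max(width, height).
So the minimum side is max(12, 14) = 14.

14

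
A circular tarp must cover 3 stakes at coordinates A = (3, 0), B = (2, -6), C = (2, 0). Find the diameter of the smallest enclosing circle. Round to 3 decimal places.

6.083

Side lengths²: AB² = 37, AC² = 1, BC² = 36.
Since AB² = 37 ≥ 36 + 1 = 37, the angle opposite AB is not acute, so the smallest enclosing circle has AB as diameter.
Centre = midpoint of AB = (2.5, -3), r² = 37/4 = 9.25.
Diameter = 2r = 2√(9.25) ≈ 6.083.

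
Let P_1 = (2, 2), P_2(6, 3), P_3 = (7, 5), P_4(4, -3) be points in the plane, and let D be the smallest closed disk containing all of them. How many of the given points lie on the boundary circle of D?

By Welzl's lemma the MEC is supported by two points (diametrically opposite) or three points (on a circumcircle).
The farthest pair is P_3–P_4 with squared distance 73. The circle on this segment as diameter has centre (5.5, 1) and r² = 73/4 = 18.25.
Check P_1: distance² to centre = 13.25 ≤ 18.25, so it lies inside.
All remaining points lie in this disk, and no smaller disk contains both endpoints, so this is the minimum enclosing circle.
The points at distance exactly r from the centre are P_3, P_4 — 2 points.

2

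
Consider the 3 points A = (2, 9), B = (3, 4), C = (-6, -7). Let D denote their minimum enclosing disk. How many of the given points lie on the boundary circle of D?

Side lengths²: AB² = 26, AC² = 320, BC² = 202.
Since AC² = 320 ≥ 202 + 26 = 228, the angle opposite AC is not acute, so the smallest enclosing circle has AC as diameter.
Centre = midpoint of AC = (-2, 1), r² = 320/4 = 80.
The points at distance exactly r from the centre are A, C — 2 points.

2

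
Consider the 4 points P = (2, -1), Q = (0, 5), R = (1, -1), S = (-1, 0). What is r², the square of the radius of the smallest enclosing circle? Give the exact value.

By Welzl's lemma the MEC is supported by two points (diametrically opposite) or three points (on a circumcircle).
The farthest pair is P–Q with squared distance 40. The circle on this segment as diameter has centre (1, 2) and r² = 40/4 = 10.
Check R: distance² to centre = 9 ≤ 10, so it lies inside.
All remaining points lie in this disk, and no smaller disk contains both endpoints, so this is the minimum enclosing circle.

10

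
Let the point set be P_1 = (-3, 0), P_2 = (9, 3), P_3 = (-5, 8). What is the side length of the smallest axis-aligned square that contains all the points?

The bounding box has width 14 and height 8.
An axis-aligned square enclosing the set must have side ≥ max(width, height).
So the minimum side is max(14, 8) = 14.

14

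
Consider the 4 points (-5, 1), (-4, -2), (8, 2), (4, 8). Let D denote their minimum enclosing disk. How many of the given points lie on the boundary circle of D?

3

The minimum enclosing circle is determined by three boundary points: (-4, -2), (8, 2), (4, 8).
Their circumcentre is (15/11, 21/11) with r² = 5330/121.
The farthest remaining point (-5, 1) is at distance² 5000/121 ≤ 5330/121.
The points at distance exactly r from the centre are (-4, -2), (8, 2), (4, 8) — 3 points.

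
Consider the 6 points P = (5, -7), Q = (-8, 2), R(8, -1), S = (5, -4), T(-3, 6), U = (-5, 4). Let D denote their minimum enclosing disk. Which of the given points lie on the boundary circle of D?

The minimum enclosing circle is determined by three boundary points: P, Q, R.
Their circumcentre is (-3/14, -9/14) with r² = 6625/98.
The farthest remaining point T is at distance² 5085/98 ≤ 6625/98.
The points at distance exactly r from the centre are P, Q, R — 3 points.

P, Q, R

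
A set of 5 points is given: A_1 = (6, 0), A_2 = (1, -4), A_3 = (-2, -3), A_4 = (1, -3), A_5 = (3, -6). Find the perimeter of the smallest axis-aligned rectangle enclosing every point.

Width = max x − min x = 6 − (-2) = 8.
Height = max y − min y = 0 − (-6) = 6.
Perimeter = 2(8 + 6) = 28.

28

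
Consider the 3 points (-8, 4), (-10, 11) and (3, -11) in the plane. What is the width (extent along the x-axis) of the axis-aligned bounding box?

max x = 3, min x = -10, so width = 13.

13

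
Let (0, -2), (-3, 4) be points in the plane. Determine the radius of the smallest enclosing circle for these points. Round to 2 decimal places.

The smallest circle enclosing two points has them as diameter endpoints.
Centre = midpoint = (-1.5, 1); r² = |(0, -2)−(-3, 4)|²/4 = 45/4 = 11.25.
r = √(11.25) ≈ 3.35.

3.35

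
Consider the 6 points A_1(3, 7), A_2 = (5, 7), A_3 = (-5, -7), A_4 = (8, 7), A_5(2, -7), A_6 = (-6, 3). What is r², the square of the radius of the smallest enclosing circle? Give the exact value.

91.25

The minimum enclosing circle of a finite set is fixed by two of the points (as a diameter) or three (as a circumcircle).
The farthest pair is A_3–A_4 with squared distance 365. The circle on this segment as diameter has centre (1.5, 0) and r² = 365/4 = 91.25.
Check A_1: distance² to centre = 51.25 ≤ 91.25, so it lies inside.
All remaining points lie in this disk, and no smaller disk contains both endpoints, so this is the minimum enclosing circle.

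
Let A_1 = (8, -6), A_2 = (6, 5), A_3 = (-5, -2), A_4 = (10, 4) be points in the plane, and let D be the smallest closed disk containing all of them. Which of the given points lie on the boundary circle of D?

A_1, A_3, A_4

A smallest enclosing disk is always determined by at most three of the input points on its boundary.
The minimum enclosing circle is determined by three boundary points: A_1, A_3, A_4.
Their circumcentre is (129/46, 11/46) with r² = 69745/1058.
The farthest remaining point A_2 is at distance² 34785/1058 ≤ 69745/1058.
The points at distance exactly r from the centre are A_1, A_3, A_4 — 3 points.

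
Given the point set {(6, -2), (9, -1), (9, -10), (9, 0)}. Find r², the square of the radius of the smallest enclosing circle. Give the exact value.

25

A smallest enclosing disk is always determined by at most three of the input points on its boundary.
The farthest pair is (9, -10)–(9, 0) with squared distance 100. The circle on this segment as diameter has centre (9, -5) and r² = 100/4 = 25.
Check (6, -2): distance² to centre = 18 ≤ 25, so it lies inside.
All remaining points lie in this disk, and no smaller disk contains both endpoints, so this is the minimum enclosing circle.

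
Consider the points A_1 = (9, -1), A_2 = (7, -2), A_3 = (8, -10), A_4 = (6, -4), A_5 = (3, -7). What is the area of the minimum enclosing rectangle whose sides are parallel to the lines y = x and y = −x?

54

In coordinates u = x + y, v = x − y the rectangle is axis-aligned; the map (x,y)→(u,v) scales areas by 2.
u-values: 8, 5, -2, 2, -4; range = 8 − (-4) = 12.
v-values: 10, 9, 18, 10, 10; range = 18 − 9 = 9.
Area = (12 × 9) / 2 = 54.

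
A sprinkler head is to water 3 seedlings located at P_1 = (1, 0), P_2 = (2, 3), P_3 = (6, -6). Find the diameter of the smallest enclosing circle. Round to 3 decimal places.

9.849

Side lengths²: P_1P_2² = 10, P_1P_3² = 61, P_2P_3² = 97.
Since P_2P_3² = 97 ≥ 61 + 10 = 71, the angle opposite P_2P_3 is not acute, so the smallest enclosing circle has P_2P_3 as diameter.
Centre = midpoint of P_2P_3 = (4, -1.5), r² = 97/4 = 24.25.
Diameter = 2r = 2√(24.25) ≈ 9.849.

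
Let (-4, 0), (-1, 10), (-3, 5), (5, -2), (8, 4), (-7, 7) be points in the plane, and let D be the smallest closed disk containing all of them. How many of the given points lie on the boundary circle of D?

The minimum enclosing circle is determined by three boundary points: (5, -2), (8, 4), (-7, 7).
Their circumcentre is (5/22, 91/22) with r² = 14625/242.
The farthest remaining point (-1, 10) is at distance² 8685/242 ≤ 14625/242.
The points at distance exactly r from the centre are (5, -2), (8, 4), (-7, 7) — 3 points.

3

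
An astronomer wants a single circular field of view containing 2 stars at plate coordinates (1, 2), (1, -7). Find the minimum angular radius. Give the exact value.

4.5

The smallest circle enclosing two points has them as diameter endpoints.
Centre = midpoint = (1, -2.5); r² = |(1, 2)−(1, -7)|²/4 = 81/4 = 20.25.
r = √(20.25) = 4.5.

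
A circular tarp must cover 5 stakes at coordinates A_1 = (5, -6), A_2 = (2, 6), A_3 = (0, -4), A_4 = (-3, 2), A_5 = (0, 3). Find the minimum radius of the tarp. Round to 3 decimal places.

6.223

The minimum enclosing circle of a finite set is fixed by two of the points (as a diameter) or three (as a circumcircle).
The minimum enclosing circle is determined by three boundary points: A_1, A_2, A_4.
Their circumcentre is (17/6, -1/6) with r² = 697/18.
The farthest remaining point A_3 is at distance² 409/18 ≤ 697/18.
r = √(697/18) ≈ 6.223.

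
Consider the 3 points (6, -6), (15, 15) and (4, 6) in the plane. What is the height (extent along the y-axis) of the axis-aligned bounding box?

21

max y = 15, min y = -6, so height = 21.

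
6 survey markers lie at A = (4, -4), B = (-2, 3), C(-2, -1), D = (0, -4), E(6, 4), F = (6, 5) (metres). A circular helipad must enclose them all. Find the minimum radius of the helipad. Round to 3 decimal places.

5.411

The minimum enclosing circle is determined by three boundary points: B, D, F.
Their circumcentre is (2.85, 0.6) with r² = 29.2825.
The farthest remaining point C is at distance² 26.0825 ≤ 29.2825.
r = √(29.2825) ≈ 5.411.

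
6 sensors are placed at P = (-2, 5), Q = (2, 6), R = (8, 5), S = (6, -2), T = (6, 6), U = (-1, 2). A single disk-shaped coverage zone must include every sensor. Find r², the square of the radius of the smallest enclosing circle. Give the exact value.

The minimum enclosing circle of a finite set is fixed by two of the points (as a diameter) or three (as a circumcircle).
The minimum enclosing circle is determined by three boundary points: P, R, S.
Their circumcentre is (3, 37/14) with r² = 5989/196.
The farthest remaining point T is at distance² 3973/196 ≤ 5989/196.

5989/196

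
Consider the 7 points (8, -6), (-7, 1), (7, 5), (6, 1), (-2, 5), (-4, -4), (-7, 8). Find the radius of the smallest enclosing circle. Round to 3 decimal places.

By Welzl's lemma the MEC is supported by two points (diametrically opposite) or three points (on a circumcircle).
The farthest pair is (8, -6)–(-7, 8) with squared distance 421. The circle on this segment as diameter has centre (0.5, 1) and r² = 421/4 = 105.25.
Check (-7, 1): distance² to centre = 56.25 ≤ 105.25, so it lies inside.
All remaining points lie in this disk, and no smaller disk contains both endpoints, so this is the minimum enclosing circle.
r = √(105.25) ≈ 10.259.

10.259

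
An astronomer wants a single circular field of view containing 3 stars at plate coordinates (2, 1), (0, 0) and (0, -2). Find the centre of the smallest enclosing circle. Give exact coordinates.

Call the three points A, B, C in the order given.
Side lengths²: AB² = 5, AC² = 13, BC² = 4.
Since AC² = 13 ≥ 5 + 4 = 9, the angle opposite AC is not acute, so the smallest enclosing circle has AC as diameter.
Centre = midpoint of AC = (1, -0.5), r² = 13/4 = 3.25.
Centre = (1, -0.5).

(1, -0.5)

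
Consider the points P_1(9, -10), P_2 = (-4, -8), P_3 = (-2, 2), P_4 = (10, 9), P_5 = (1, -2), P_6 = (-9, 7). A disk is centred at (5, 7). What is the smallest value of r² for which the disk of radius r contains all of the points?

306

The required radius is the distance from (5, 7) to the farthest point.
Squared distances: 305, 306, 74, 29, 97, 196.
Maximum is 306, attained at P_2.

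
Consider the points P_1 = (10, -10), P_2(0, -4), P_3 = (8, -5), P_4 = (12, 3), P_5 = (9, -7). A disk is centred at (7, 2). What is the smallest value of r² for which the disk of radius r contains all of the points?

153

The required radius is the distance from (7, 2) to the farthest point.
Squared distances: 153, 85, 50, 26, 85.
Maximum is 153, attained at P_1.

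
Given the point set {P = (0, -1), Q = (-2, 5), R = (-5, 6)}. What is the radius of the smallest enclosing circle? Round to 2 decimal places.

Side lengths²: PQ² = 40, PR² = 74, QR² = 10.
Since PR² = 74 ≥ 40 + 10 = 50, the angle opposite PR is not acute, so the smallest enclosing circle has PR as diameter.
Centre = midpoint of PR = (-2.5, 2.5), r² = 74/4 = 18.5.
r = √(18.5) ≈ 4.30.

4.30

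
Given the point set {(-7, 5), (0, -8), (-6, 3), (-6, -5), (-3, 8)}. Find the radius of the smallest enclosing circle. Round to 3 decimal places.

8.139

The farthest pair is (0, -8)–(-3, 8) with squared distance 265. The circle on this segment as diameter has centre (-1.5, 0) and r² = 265/4 = 66.25.
Check (-7, 5): distance² to centre = 55.25 ≤ 66.25, so it lies inside.
All remaining points lie in this disk, and no smaller disk contains both endpoints, so this is the minimum enclosing circle.
r = √(66.25) ≈ 8.139.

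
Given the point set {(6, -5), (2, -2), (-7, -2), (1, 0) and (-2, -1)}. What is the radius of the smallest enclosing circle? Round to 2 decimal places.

The minimum enclosing circle of a finite set is fixed by two of the points (as a diameter) or three (as a circumcircle).
The farthest pair is (6, -5)–(-7, -2) with squared distance 178. The circle on this segment as diameter has centre (-0.5, -3.5) and r² = 178/4 = 44.5.
Check (2, -2): distance² to centre = 8.5 ≤ 44.5, so it lies inside.
All remaining points lie in this disk, and no smaller disk contains both endpoints, so this is the minimum enclosing circle.
r = √(44.5) ≈ 6.67.

6.67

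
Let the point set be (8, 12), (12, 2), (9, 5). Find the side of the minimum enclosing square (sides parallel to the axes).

The bounding box has width 4 and height 10.
An axis-aligned square enclosing the set must have side ≥ max(width, height).
So the minimum side is max(4, 10) = 10.

10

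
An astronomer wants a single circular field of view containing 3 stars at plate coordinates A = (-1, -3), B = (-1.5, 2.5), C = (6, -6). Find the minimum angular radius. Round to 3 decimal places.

Side lengths²: AB² = 30.5, AC² = 58, BC² = 128.5.
Since BC² = 128.5 ≥ 58 + 30.5 = 88.5, the angle opposite BC is not acute, so the smallest enclosing circle has BC as diameter.
Centre = midpoint of BC = (2.25, -1.75), r² = 128.5/4 = 32.125.
r = √(32.125) ≈ 5.668.

5.668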